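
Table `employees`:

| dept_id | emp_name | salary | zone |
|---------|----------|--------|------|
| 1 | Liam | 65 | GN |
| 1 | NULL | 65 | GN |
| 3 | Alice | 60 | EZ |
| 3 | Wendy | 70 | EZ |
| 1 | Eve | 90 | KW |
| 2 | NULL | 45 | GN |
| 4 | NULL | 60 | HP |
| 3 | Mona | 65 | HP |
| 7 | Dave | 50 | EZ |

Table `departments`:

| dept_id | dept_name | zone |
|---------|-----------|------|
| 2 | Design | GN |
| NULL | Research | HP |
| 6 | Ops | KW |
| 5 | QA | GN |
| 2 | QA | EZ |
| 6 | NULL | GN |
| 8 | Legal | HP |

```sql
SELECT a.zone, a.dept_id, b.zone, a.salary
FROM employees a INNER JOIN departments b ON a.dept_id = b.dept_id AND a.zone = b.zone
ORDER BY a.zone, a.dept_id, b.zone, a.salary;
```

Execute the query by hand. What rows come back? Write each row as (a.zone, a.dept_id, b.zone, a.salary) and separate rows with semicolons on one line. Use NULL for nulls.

(GN, 2, GN, 45)

INNER JOIN keeps only pairs where the ON condition holds.
Matching on a.dept_id = b.dept_id AND a.zone = b.zone. A NULL in a compared column never satisfies the condition.
- a row (dept_id=1, zone=GN): no match → dropped.
- a row (dept_id=1, zone=GN): no match → dropped.
- a row (dept_id=3, zone=EZ): no match → dropped.
- a row (dept_id=3, zone=EZ): no match → dropped.
- a row (dept_id=1, zone=KW): no match → dropped.
- a row (dept_id=2, zone=GN): matches 1 b row(s) → 1 output row(s).
- a row (dept_id=4, zone=HP): no match → dropped.
- a row (dept_id=3, zone=HP): no match → dropped.
- a row (dept_id=7, zone=EZ): no match → dropped.
After projecting and ordering:
a.zone | a.dept_id | b.zone | a.salary
GN | 2 | GN | 45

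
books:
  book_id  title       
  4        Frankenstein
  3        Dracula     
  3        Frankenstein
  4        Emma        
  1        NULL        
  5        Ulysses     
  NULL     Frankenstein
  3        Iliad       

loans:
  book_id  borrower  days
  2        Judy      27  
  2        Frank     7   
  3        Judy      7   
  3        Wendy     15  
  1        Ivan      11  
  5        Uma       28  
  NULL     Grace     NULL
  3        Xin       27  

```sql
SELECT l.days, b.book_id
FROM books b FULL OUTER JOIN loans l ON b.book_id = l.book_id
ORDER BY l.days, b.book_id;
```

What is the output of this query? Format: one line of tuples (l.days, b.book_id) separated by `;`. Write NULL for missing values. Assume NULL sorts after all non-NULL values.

(7, 3); (7, 3); (7, 3); (7, NULL); (11, 1); (15, 3); (15, 3); (15, 3); (27, 3); (27, 3); (27, 3); (27, NULL); (28, 5); (NULL, 4); (NULL, 4); (NULL, NULL); (NULL, NULL)

FULL OUTER JOIN keeps every row from both sides; unmatched rows get NULL for the other side's columns.
Matching on b.book_id = l.book_id. A NULL in a compared column never satisfies the condition.
- book_id=4: no l row matches, row kept with l columns NULL.
- book_id=3: 3 matching l row(s), so 3 row(s) emitted.
- book_id=3: 3 matching l row(s), so 3 row(s) emitted.
- book_id=4: no l row matches, row kept with l columns NULL.
- book_id=1: 1 matching l row(s), so 1 row(s) emitted.
- book_id=5: 1 matching l row(s), so 1 row(s) emitted.
- book_id=NULL: no l row matches, row kept with l columns NULL.
- book_id=3: 3 matching l row(s), so 3 row(s) emitted.
- 3 row(s) from l found no b partner → padded with NULL.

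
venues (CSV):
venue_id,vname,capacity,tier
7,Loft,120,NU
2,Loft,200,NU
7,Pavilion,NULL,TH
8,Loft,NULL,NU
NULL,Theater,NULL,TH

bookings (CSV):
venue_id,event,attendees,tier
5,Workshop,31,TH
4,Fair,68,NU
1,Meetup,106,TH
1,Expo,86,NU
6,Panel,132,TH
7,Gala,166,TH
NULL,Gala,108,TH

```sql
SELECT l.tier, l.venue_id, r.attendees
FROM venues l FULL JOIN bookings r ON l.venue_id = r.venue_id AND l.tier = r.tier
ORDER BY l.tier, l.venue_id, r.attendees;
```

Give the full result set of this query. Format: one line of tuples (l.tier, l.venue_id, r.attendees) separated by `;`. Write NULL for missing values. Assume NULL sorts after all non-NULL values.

(NU, 2, NULL); (NU, 7, NULL); (NU, 8, NULL); (TH, 7, 166); (TH, NULL, NULL); (NULL, NULL, 31); (NULL, NULL, 68); (NULL, NULL, 86); (NULL, NULL, 106); (NULL, NULL, 108); (NULL, NULL, 132)

FULL OUTER JOIN keeps every row from both sides; unmatched rows get NULL for the other side's columns.
Matching on l.venue_id = r.venue_id AND l.tier = r.tier. A NULL in a compared column never satisfies the condition.
- l (venue_id=7, tier=NU) has no partner → padded with NULL.
- l (venue_id=2, tier=NU) has no partner → padded with NULL.
- l (venue_id=7, tier=TH) pairs with 1 row(s) of r.
- l (venue_id=8, tier=NU) has no partner → padded with NULL.
- l (venue_id=NULL, tier=TH) has no partner → padded with NULL.
- plus 6 unmatched r row(s), each kept with NULL l columns.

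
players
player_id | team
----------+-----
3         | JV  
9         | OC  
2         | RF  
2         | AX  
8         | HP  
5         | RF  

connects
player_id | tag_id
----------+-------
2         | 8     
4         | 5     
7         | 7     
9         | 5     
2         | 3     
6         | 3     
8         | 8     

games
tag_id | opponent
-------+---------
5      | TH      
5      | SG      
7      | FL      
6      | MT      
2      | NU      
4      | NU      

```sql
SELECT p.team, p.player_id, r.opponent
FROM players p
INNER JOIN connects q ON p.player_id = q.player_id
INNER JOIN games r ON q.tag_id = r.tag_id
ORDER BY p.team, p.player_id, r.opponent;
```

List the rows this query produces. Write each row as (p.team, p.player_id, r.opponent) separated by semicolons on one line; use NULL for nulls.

Joins associate left-to-right: players INNER JOIN connects on player_id gives 6 intermediate row(s).
Then INNER JOIN `games r` on tag_id: keep only rows whose q.tag_id appears in r.

(OC, 9, SG); (OC, 9, TH)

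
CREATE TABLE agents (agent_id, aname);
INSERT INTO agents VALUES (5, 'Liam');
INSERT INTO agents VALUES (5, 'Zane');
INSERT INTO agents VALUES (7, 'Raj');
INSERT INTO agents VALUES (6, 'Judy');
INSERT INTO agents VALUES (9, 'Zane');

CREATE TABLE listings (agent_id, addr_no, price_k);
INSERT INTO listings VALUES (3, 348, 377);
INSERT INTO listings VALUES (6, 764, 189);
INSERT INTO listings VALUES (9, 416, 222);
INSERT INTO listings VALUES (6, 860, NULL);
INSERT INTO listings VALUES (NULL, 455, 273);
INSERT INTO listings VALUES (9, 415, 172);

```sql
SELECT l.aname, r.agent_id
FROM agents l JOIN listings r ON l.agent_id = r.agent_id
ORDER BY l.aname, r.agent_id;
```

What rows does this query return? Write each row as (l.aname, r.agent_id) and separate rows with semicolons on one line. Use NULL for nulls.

(Judy, 6); (Judy, 6); (Zane, 9); (Zane, 9)

INNER JOIN keeps only pairs where the ON condition holds.
Matching on l.agent_id = r.agent_id. A NULL in a compared column never satisfies the condition.
Matched pairs: 4.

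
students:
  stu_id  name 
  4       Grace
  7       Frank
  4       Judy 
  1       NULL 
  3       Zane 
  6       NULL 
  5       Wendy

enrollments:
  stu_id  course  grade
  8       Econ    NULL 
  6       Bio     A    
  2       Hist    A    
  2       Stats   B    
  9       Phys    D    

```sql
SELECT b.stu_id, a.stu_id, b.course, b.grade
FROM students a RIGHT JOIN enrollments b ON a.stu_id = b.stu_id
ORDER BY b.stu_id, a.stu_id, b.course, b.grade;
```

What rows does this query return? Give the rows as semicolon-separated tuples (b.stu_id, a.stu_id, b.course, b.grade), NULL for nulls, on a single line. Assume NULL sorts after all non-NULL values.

(2, NULL, Hist, A); (2, NULL, Stats, B); (6, 6, Bio, A); (8, NULL, Econ, NULL); (9, NULL, Phys, D)

RIGHT JOIN keeps every row from `enrollments`; unmatched rows get NULL for `students`'s columns.
Matching on a.stu_id = b.stu_id.
Matched pairs: 1; unmatched b rows kept: 4.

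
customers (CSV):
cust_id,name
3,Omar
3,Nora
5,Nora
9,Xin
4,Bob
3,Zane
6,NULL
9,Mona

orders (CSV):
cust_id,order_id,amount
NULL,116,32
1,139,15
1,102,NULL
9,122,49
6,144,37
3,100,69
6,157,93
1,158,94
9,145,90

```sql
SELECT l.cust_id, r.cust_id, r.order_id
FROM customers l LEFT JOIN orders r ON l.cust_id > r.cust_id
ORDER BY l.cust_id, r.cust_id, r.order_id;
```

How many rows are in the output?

33

LEFT JOIN keeps every row from `customers`; unmatched rows get NULL for `orders`'s columns.
Matching on l.cust_id > r.cust_id. A NULL in a compared column never satisfies the condition.
Matched pairs: 33; unmatched l rows kept: 0.
Total: 33 rows.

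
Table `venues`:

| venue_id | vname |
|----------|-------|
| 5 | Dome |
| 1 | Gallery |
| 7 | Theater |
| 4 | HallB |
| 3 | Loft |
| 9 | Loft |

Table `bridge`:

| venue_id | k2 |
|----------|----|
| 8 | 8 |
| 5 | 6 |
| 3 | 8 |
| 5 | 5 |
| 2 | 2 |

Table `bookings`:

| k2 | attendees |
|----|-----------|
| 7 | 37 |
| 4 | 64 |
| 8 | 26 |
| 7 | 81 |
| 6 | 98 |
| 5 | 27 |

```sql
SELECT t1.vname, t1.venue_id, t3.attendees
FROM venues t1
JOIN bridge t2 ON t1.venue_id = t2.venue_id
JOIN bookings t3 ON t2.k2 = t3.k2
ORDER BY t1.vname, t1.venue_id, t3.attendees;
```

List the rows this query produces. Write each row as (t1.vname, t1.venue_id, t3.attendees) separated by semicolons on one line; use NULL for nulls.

Joins associate left-to-right: venues INNER JOIN bridge on venue_id gives 3 intermediate row(s).
Then INNER JOIN `bookings t3` on k2: keep only rows whose t2.k2 appears in t3.

(Dome, 5, 27); (Dome, 5, 98); (Loft, 3, 26)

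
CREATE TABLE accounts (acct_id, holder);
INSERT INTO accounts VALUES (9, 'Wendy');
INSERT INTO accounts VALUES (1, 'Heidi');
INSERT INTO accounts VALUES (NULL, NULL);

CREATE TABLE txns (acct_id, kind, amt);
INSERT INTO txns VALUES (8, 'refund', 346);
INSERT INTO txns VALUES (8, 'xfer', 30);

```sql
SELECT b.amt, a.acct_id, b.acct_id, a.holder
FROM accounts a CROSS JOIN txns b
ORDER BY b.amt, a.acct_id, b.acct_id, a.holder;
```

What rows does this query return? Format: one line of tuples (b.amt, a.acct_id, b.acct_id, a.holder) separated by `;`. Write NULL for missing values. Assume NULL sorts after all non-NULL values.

(30, 1, 8, Heidi); (30, 9, 8, Wendy); (30, NULL, 8, NULL); (346, 1, 8, Heidi); (346, 9, 8, Wendy); (346, NULL, 8, NULL)

CROSS JOIN pairs every row of `accounts` with every row of `txns`: 3 × 2 = 6 rows.
After projecting and ordering:
b.amt | a.acct_id | b.acct_id | a.holder
30 | 1 | 8 | Heidi
30 | 9 | 8 | Wendy
30 | NULL | 8 | NULL
346 | 1 | 8 | Heidi
346 | 9 | 8 | Wendy
346 | NULL | 8 | NULL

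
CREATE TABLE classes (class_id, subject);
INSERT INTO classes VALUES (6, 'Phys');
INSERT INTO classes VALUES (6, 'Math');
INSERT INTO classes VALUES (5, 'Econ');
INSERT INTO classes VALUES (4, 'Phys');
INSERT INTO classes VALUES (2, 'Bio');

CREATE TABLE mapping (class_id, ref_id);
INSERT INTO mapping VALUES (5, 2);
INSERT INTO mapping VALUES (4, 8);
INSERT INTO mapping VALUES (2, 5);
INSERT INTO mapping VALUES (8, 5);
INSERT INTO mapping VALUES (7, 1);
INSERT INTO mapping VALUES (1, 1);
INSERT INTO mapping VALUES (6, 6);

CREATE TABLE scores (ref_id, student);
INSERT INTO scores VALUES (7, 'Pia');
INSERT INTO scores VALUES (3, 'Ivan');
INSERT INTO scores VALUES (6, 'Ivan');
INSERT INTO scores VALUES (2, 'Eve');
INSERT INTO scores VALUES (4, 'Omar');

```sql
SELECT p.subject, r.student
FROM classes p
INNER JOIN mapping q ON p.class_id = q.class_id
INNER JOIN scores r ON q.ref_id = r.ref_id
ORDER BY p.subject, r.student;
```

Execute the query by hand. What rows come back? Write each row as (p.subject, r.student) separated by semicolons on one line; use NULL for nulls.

Joins associate left-to-right: classes INNER JOIN mapping on class_id gives 5 intermediate row(s).
Then INNER JOIN `scores r` on ref_id: keep only rows whose q.ref_id appears in r.

(Econ, Eve); (Math, Ivan); (Phys, Ivan)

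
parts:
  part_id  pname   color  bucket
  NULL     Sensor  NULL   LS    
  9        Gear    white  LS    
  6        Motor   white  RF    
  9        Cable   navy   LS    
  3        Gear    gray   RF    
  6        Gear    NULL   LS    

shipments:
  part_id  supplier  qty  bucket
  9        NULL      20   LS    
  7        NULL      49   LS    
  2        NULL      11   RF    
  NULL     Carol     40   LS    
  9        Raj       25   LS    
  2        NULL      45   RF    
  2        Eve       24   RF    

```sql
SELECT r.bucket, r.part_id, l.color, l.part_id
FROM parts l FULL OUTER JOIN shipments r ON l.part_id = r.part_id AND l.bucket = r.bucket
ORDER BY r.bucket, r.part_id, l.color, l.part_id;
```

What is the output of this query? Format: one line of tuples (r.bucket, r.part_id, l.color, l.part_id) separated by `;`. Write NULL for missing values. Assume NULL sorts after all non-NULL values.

FULL OUTER JOIN keeps every row from both sides; unmatched rows get NULL for the other side's columns.
Matching on l.part_id = r.part_id AND l.bucket = r.bucket. A NULL in a compared column never satisfies the condition.
- l (part_id=NULL, bucket=LS) has no partner → padded with NULL.
- l (part_id=9, bucket=LS) pairs with 2 row(s) of r.
- l (part_id=6, bucket=RF) has no partner → padded with NULL.
- l (part_id=9, bucket=LS) pairs with 2 row(s) of r.
- l (part_id=3, bucket=RF) has no partner → padded with NULL.
- l (part_id=6, bucket=LS) has no partner → padded with NULL.
- 5 row(s) from r found no l partner → padded with NULL.

(LS, 7, NULL, NULL); (LS, 9, navy, 9); (LS, 9, navy, 9); (LS, 9, white, 9); (LS, 9, white, 9); (LS, NULL, NULL, NULL); (RF, 2, NULL, NULL); (RF, 2, NULL, NULL); (RF, 2, NULL, NULL); (NULL, NULL, gray, 3); (NULL, NULL, white, 6); (NULL, NULL, NULL, 6); (NULL, NULL, NULL, NULL)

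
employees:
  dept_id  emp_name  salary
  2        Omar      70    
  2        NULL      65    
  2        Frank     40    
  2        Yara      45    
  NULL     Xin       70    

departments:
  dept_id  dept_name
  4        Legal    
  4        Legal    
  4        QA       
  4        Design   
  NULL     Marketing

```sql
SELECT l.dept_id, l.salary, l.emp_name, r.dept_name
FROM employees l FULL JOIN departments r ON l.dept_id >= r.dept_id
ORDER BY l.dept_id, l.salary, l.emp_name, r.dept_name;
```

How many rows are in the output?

FULL OUTER JOIN keeps every row from both sides; unmatched rows get NULL for the other side's columns.
Matching on l.dept_id >= r.dept_id. A NULL in a compared column never satisfies the condition.
Matched pairs: 0; unmatched l rows kept: 5; unmatched r rows kept: 5.
Total: 0 matched + 10 padded = 10 rows.

10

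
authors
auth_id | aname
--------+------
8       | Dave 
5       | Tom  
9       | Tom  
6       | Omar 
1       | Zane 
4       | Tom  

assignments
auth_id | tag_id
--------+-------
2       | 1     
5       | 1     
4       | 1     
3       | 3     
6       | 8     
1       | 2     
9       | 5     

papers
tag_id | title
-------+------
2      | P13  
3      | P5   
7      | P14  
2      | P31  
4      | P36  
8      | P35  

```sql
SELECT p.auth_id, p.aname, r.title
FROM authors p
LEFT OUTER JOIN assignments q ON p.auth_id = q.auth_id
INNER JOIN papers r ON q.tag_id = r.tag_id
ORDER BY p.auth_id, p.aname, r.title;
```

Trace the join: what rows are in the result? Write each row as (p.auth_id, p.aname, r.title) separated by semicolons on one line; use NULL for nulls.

Evaluate left to right. First `authors p LEFT JOIN assignments q` on auth_id: 6 row(s).
Then INNER JOIN `papers r` on tag_id: keep only rows whose q.tag_id appears in r.

(1, Zane, P13); (1, Zane, P31); (6, Omar, P35)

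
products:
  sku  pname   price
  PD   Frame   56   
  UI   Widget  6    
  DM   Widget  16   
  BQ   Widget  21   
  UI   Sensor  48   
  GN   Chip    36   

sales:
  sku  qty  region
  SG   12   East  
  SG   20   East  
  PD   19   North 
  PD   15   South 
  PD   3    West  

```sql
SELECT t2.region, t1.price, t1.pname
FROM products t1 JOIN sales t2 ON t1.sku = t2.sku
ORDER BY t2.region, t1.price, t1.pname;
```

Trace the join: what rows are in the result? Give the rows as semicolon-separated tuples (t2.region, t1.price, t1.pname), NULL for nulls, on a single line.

INNER JOIN keeps only pairs where the ON condition holds.
Matching on t1.sku = t2.sku.
- t1 (sku=PD) pairs with 3 row(s) of t2.
- t1 (sku=UI) has no partner → excluded.
- t1 (sku=DM) has no partner → excluded.
- t1 (sku=BQ) has no partner → excluded.
- t1 (sku=UI) has no partner → excluded.
- t1 (sku=GN) has no partner → excluded.
After projecting and ordering:
t2.region | t1.price | t1.pname
North | 56 | Frame
South | 56 | Frame
West | 56 | Frame

(North, 56, Frame); (South, 56, Frame); (West, 56, Frame)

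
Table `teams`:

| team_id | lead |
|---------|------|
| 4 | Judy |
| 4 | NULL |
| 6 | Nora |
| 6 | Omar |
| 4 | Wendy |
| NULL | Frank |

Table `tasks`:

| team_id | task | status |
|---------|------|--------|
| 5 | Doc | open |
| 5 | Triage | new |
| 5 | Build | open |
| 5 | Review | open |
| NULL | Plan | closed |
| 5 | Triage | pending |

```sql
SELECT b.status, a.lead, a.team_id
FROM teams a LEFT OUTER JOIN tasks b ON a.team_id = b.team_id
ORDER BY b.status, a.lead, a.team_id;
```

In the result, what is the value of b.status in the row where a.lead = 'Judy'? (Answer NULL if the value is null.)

NULL

LEFT JOIN keeps every row from `teams`; unmatched rows get NULL for `tasks`'s columns.
Matching on a.team_id = b.team_id. A NULL in a compared column never satisfies the condition.
Matched pairs: 0; unmatched a rows kept: 6.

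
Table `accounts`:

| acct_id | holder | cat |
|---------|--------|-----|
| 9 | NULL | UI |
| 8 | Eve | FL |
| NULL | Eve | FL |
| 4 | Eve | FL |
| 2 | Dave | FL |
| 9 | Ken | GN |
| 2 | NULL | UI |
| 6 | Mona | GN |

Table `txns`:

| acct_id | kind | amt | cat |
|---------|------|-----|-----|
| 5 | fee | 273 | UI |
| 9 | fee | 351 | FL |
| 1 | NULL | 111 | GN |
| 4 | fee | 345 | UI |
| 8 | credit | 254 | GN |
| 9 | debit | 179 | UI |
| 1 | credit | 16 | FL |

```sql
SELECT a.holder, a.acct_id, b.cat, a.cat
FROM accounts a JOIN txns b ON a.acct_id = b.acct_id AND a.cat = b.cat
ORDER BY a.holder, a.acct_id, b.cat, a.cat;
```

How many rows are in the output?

1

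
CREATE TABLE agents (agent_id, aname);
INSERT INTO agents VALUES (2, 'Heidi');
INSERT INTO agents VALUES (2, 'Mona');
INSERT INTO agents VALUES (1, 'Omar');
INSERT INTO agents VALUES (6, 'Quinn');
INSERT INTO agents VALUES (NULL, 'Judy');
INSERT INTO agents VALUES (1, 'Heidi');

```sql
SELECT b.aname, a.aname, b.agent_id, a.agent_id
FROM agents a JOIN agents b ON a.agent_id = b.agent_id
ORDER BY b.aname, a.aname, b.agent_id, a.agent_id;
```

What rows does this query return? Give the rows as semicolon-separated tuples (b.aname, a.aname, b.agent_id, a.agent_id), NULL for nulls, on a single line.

INNER JOIN keeps only pairs where the ON condition holds.
Matching on a.agent_id = b.agent_id. A NULL in a compared column never satisfies the condition.
- a row (agent_id=2): matches 2 b row(s) → 2 output row(s).
- a row (agent_id=2): matches 2 b row(s) → 2 output row(s).
- a row (agent_id=1): matches 2 b row(s) → 2 output row(s).
- a row (agent_id=6): matches 1 b row(s) → 1 output row(s).
- a row (agent_id=NULL): no match → dropped.
- a row (agent_id=1): matches 2 b row(s) → 2 output row(s).
After projecting and ordering:
b.aname | a.aname | b.agent_id | a.agent_id
Heidi | Heidi | 1 | 1
Heidi | Heidi | 2 | 2
Heidi | Mona | 2 | 2
Heidi | Omar | 1 | 1
Mona | Heidi | 2 | 2
Mona | Mona | 2 | 2
Omar | Heidi | 1 | 1
Omar | Omar | 1 | 1
Quinn | Quinn | 6 | 6

(Heidi, Heidi, 1, 1); (Heidi, Heidi, 2, 2); (Heidi, Mona, 2, 2); (Heidi, Omar, 1, 1); (Mona, Heidi, 2, 2); (Mona, Mona, 2, 2); (Omar, Heidi, 1, 1); (Omar, Omar, 1, 1); (Quinn, Quinn, 6, 6)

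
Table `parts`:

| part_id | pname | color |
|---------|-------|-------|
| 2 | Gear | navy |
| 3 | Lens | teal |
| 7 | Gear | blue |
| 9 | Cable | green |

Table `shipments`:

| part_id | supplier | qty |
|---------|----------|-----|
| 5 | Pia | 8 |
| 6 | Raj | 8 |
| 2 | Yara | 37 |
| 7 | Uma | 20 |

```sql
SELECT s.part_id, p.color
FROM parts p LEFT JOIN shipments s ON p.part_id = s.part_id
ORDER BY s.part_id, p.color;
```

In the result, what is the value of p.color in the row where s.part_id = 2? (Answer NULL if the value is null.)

LEFT JOIN keeps every row from `parts`; unmatched rows get NULL for `shipments`'s columns.
Matching on p.part_id = s.part_id.
- p (part_id=2) pairs with 1 row(s) of s.
- p (part_id=3) has no partner → padded with NULL.
- p (part_id=7) pairs with 1 row(s) of s.
- p (part_id=9) has no partner → padded with NULL.

navy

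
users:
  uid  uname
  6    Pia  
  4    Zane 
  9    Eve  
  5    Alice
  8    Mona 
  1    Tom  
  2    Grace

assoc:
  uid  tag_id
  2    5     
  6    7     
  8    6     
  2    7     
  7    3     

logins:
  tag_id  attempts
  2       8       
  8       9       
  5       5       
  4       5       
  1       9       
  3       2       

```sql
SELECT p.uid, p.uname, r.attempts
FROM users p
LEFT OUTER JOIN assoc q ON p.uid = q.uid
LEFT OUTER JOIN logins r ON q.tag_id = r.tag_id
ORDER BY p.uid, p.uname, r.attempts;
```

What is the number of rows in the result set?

Evaluate left to right. First `users p LEFT JOIN assoc q` on uid: 8 row(s).
Then LEFT JOIN `logins r` on tag_id: each of those 8 rows is kept; rows whose q.tag_id has no match in r get NULL for r's columns.
Result: 8 row(s).

8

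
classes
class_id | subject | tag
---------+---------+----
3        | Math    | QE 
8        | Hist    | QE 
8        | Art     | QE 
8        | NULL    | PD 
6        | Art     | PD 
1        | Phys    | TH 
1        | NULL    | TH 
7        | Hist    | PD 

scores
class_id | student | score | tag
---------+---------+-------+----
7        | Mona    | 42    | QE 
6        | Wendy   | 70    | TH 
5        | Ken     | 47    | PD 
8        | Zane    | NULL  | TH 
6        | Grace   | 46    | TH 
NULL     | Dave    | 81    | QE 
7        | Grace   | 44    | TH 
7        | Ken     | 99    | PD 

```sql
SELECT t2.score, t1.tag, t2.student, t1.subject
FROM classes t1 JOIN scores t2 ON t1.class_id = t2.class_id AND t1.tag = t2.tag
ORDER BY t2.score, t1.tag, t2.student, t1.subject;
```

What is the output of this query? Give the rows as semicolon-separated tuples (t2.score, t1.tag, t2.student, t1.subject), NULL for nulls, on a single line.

(99, PD, Ken, Hist)

INNER JOIN keeps only pairs where the ON condition holds.
Matching on t1.class_id = t2.class_id AND t1.tag = t2.tag. A NULL in a compared column never satisfies the condition.
- t1[0] class_id=3, tag=QE → no match; dropped.
- t1[1] class_id=8, tag=QE → no match; dropped.
- t1[2] class_id=8, tag=QE → no match; dropped.
- t1[3] class_id=8, tag=PD → no match; dropped.
- t1[4] class_id=6, tag=PD → no match; dropped.
- t1[5] class_id=1, tag=TH → no match; dropped.
- t1[6] class_id=1, tag=TH → no match; dropped.
- t1[7] class_id=7, tag=PD → 1 match(es) in t2 → 1 row(s).
After projecting and ordering:
t2.score | t1.tag | t2.student | t1.subject
99 | PD | Ken | Hist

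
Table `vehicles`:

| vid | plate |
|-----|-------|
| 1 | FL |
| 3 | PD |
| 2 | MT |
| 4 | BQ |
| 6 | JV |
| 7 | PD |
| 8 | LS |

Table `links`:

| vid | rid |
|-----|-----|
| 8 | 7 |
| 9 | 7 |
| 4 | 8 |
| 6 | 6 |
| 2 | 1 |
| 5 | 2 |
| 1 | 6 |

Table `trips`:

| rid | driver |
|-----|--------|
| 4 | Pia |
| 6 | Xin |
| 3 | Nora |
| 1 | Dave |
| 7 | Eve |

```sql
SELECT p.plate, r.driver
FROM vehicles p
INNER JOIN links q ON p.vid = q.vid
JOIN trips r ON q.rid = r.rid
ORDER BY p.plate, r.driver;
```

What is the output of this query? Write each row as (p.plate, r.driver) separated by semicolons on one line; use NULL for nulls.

Evaluate left to right. First `vehicles p INNER JOIN links q` on vid: 5 row(s).
Then INNER JOIN `trips r` on rid: keep only rows whose q.rid appears in r.

(FL, Xin); (JV, Xin); (LS, Eve); (MT, Dave)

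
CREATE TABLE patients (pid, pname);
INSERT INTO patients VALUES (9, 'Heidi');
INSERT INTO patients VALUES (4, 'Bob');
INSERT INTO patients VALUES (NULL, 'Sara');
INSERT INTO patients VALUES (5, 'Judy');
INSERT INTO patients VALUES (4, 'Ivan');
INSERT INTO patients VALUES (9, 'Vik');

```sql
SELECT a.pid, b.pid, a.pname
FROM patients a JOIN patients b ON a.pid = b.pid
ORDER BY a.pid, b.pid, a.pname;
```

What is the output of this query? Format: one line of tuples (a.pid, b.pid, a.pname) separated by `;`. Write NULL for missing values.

INNER JOIN keeps only pairs where the ON condition holds.
Matching on a.pid = b.pid. A NULL in a compared column never satisfies the condition.
- a row (pid=9): matches 2 b row(s) → 2 output row(s).
- a row (pid=4): matches 2 b row(s) → 2 output row(s).
- a row (pid=NULL): no match → dropped.
- a row (pid=5): matches 1 b row(s) → 1 output row(s).
- a row (pid=4): matches 2 b row(s) → 2 output row(s).
- a row (pid=9): matches 2 b row(s) → 2 output row(s).
After projecting and ordering:
a.pid | b.pid | a.pname
4 | 4 | Bob
4 | 4 | Bob
4 | 4 | Ivan
4 | 4 | Ivan
5 | 5 | Judy
9 | 9 | Heidi
9 | 9 | Heidi
9 | 9 | Vik
9 | 9 | Vik

(4, 4, Bob); (4, 4, Bob); (4, 4, Ivan); (4, 4, Ivan); (5, 5, Judy); (9, 9, Heidi); (9, 9, Heidi); (9, 9, Vik); (9, 9, Vik)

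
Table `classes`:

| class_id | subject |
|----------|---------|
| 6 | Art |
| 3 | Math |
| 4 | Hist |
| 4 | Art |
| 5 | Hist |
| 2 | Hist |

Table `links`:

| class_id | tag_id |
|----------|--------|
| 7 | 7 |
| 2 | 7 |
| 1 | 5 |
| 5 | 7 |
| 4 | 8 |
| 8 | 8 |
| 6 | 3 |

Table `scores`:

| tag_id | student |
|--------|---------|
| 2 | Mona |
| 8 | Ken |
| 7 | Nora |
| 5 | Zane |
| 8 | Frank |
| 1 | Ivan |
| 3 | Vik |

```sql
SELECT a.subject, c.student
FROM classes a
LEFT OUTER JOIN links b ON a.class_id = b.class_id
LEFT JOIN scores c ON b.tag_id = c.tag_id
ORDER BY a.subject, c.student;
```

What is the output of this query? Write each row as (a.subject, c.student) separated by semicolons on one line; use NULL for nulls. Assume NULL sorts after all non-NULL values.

(Art, Frank); (Art, Ken); (Art, Vik); (Hist, Frank); (Hist, Ken); (Hist, Nora); (Hist, Nora); (Math, NULL)

Evaluate left to right. First `classes a LEFT JOIN links b` on class_id: 6 row(s).
Then LEFT JOIN `scores c` on tag_id: each of those 6 rows is kept; rows whose b.tag_id has no match in c get NULL for c's columns.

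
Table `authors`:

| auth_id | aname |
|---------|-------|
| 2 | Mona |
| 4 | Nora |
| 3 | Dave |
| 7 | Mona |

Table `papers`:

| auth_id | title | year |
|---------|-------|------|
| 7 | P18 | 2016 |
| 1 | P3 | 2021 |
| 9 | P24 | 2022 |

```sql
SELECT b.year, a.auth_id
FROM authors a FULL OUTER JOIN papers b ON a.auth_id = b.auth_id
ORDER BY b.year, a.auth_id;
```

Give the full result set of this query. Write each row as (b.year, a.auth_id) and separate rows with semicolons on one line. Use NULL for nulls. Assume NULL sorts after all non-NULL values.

(2016, 7); (2021, NULL); (2022, NULL); (NULL, 2); (NULL, 3); (NULL, 4)

FULL OUTER JOIN keeps every row from both sides; unmatched rows get NULL for the other side's columns.
Matching on a.auth_id = b.auth_id.
- auth_id=2: no b row matches, row kept with b columns NULL.
- auth_id=4: no b row matches, row kept with b columns NULL.
- auth_id=3: no b row matches, row kept with b columns NULL.
- auth_id=7: 1 matching b row(s), so 1 row(s) emitted.
- plus 2 unmatched b row(s), each kept with NULL a columns.
After projecting and ordering:
b.year | a.auth_id
2016 | 7
2021 | NULL
2022 | NULL
NULL | 2
NULL | 3
NULL | 4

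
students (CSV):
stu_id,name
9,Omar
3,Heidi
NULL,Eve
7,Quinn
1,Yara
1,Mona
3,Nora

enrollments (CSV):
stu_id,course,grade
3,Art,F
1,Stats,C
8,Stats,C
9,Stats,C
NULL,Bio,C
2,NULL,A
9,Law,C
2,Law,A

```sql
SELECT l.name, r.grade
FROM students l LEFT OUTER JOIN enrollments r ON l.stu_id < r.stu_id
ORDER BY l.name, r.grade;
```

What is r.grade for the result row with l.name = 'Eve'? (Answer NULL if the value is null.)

NULL

LEFT JOIN keeps every row from `students`; unmatched rows get NULL for `enrollments`'s columns.
Matching on l.stu_id < r.stu_id. A NULL in a compared column never satisfies the condition.
Matched pairs: 21; unmatched l rows kept: 2.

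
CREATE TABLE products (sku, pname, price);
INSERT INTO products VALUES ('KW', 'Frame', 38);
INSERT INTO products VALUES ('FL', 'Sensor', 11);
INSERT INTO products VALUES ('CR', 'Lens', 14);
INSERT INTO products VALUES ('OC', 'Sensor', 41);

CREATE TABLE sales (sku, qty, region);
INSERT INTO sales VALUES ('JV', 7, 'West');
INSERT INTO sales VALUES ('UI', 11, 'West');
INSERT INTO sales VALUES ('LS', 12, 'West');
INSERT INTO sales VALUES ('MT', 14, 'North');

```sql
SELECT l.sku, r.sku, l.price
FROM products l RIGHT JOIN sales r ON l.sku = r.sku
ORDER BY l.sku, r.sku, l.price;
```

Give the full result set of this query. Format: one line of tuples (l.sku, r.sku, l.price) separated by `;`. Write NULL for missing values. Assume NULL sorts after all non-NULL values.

RIGHT JOIN keeps every row from `sales`; unmatched rows get NULL for `products`'s columns.
Matching on l.sku = r.sku.
- l (sku=KW) has no partner in r.
- l (sku=FL) has no partner in r.
- l (sku=CR) has no partner in r.
- l (sku=OC) has no partner in r.
- plus 4 unmatched r row(s), each kept with NULL l columns.
After projecting and ordering:
l.sku | r.sku | l.price
NULL | JV | NULL
NULL | LS | NULL
NULL | MT | NULL
NULL | UI | NULL

(NULL, JV, NULL); (NULL, LS, NULL); (NULL, MT, NULL); (NULL, UI, NULL)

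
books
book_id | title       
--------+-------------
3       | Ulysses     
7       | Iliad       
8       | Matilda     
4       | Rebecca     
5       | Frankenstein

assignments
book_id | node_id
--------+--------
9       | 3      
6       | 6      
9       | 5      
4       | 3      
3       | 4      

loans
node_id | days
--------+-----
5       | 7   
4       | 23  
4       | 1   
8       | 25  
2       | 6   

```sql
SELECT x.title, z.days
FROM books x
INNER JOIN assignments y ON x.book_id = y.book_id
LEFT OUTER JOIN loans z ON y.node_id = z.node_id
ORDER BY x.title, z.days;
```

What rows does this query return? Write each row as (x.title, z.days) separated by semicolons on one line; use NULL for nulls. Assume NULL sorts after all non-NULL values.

(Rebecca, NULL); (Ulysses, 1); (Ulysses, 23)

Evaluate left to right. First `books x INNER JOIN assignments y` on book_id: 2 row(s).
Then LEFT JOIN `loans z` on node_id: each of those 2 rows is kept; rows whose y.node_id has no match in z get NULL for z's columns.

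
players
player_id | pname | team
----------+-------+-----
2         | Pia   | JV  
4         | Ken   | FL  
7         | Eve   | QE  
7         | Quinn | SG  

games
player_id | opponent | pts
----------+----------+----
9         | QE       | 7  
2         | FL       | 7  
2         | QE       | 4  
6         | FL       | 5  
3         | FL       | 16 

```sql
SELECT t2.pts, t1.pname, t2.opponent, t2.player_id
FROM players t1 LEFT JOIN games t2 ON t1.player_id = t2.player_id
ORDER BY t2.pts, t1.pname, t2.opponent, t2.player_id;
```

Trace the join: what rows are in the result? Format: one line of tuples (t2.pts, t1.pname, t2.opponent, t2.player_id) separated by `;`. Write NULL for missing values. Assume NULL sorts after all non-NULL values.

(4, Pia, QE, 2); (7, Pia, FL, 2); (NULL, Eve, NULL, NULL); (NULL, Ken, NULL, NULL); (NULL, Quinn, NULL, NULL)

LEFT JOIN keeps every row from `players`; unmatched rows get NULL for `games`'s columns.
Matching on t1.player_id = t2.player_id.
- t1 row (player_id=2): matches 2 t2 row(s) → 2 output row(s).
- t1 row (player_id=4): no match → kept, t2 columns NULL.
- t1 row (player_id=7): no match → kept, t2 columns NULL.
- t1 row (player_id=7): no match → kept, t2 columns NULL.
After projecting and ordering:
t2.pts | t1.pname | t2.opponent | t2.player_id
4 | Pia | QE | 2
7 | Pia | FL | 2
NULL | Eve | NULL | NULL
NULL | Ken | NULL | NULL
NULL | Quinn | NULL | NULL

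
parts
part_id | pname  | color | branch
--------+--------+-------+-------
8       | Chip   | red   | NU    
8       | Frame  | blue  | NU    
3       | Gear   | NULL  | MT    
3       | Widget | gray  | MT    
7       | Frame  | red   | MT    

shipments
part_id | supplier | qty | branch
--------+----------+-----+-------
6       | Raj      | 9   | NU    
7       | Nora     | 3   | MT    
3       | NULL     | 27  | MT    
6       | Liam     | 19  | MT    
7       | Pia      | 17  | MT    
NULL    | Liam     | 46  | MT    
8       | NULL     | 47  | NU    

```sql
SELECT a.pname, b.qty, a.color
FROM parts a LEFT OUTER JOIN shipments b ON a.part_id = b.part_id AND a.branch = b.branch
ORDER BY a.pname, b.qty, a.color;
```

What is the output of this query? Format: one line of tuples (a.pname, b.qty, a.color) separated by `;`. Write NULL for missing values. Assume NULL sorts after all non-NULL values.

(Chip, 47, red); (Frame, 3, red); (Frame, 17, red); (Frame, 47, blue); (Gear, 27, NULL); (Widget, 27, gray)

LEFT JOIN keeps every row from `parts`; unmatched rows get NULL for `shipments`'s columns.
Matching on a.part_id = b.part_id AND a.branch = b.branch. A NULL in a compared column never satisfies the condition.
- a[0] part_id=8, branch=NU → 1 match(es) in b → 1 row(s).
- a[1] part_id=8, branch=NU → 1 match(es) in b → 1 row(s).
- a[2] part_id=3, branch=MT → 1 match(es) in b → 1 row(s).
- a[3] part_id=3, branch=MT → 1 match(es) in b → 1 row(s).
- a[4] part_id=7, branch=MT → 2 match(es) in b → 2 row(s).
After projecting and ordering:
a.pname | b.qty | a.color
Chip | 47 | red
Frame | 3 | red
Frame | 17 | red
Frame | 47 | blue
Gear | 27 | NULL
Widget | 27 | gray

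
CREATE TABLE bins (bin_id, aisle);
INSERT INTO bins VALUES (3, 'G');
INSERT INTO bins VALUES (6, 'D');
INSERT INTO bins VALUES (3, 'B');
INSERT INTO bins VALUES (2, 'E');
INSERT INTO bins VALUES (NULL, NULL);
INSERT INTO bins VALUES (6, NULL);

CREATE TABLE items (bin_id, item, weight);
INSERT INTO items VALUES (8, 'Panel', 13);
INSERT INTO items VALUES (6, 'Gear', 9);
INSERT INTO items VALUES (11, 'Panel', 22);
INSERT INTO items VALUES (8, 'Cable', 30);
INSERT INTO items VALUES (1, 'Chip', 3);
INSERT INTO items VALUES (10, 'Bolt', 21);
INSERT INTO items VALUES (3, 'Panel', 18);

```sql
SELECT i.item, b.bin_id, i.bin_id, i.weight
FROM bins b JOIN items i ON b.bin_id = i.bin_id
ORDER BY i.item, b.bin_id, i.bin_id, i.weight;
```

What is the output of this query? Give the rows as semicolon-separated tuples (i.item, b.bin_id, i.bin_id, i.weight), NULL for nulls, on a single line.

INNER JOIN keeps only pairs where the ON condition holds.
Matching on b.bin_id = i.bin_id. A NULL in a compared column never satisfies the condition.
Matched pairs: 4.

(Gear, 6, 6, 9); (Gear, 6, 6, 9); (Panel, 3, 3, 18); (Panel, 3, 3, 18)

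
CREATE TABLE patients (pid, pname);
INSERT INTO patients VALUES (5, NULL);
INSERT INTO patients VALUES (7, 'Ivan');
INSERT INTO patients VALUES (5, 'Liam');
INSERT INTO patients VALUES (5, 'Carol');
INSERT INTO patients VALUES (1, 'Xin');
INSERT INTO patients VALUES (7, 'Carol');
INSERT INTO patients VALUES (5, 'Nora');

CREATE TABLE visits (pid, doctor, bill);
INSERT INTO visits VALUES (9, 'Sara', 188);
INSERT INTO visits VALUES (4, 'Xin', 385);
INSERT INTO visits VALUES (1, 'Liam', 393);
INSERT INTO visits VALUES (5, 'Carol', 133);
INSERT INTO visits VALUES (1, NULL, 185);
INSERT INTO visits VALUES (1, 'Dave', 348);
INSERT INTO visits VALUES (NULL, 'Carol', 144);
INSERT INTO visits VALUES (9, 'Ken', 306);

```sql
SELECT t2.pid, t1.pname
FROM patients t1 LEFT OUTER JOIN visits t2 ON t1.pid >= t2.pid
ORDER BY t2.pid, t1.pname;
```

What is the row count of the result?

LEFT JOIN keeps every row from `patients`; unmatched rows get NULL for `visits`'s columns.
Matching on t1.pid >= t2.pid. A NULL in a compared column never satisfies the condition.
Matched pairs: 33; unmatched t1 rows kept: 0.
Total: 33 rows.

33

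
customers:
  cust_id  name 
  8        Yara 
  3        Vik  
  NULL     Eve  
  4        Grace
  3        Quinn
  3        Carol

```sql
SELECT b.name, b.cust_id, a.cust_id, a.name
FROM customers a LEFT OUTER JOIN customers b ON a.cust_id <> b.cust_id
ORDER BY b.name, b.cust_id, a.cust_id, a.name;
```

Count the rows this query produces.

15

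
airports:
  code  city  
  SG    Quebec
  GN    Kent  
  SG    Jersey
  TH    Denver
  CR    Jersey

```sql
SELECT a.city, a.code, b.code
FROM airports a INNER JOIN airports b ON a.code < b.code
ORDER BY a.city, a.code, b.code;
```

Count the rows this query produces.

INNER JOIN keeps only pairs where the ON condition holds.
Matching on a.code < b.code.
- a row (code=SG): matches 1 b row(s) → 1 output row(s).
- a row (code=GN): matches 3 b row(s) → 3 output row(s).
- a row (code=SG): matches 1 b row(s) → 1 output row(s).
- a row (code=TH): no match → dropped.
- a row (code=CR): matches 4 b row(s) → 4 output row(s).
Total: 9 rows.

9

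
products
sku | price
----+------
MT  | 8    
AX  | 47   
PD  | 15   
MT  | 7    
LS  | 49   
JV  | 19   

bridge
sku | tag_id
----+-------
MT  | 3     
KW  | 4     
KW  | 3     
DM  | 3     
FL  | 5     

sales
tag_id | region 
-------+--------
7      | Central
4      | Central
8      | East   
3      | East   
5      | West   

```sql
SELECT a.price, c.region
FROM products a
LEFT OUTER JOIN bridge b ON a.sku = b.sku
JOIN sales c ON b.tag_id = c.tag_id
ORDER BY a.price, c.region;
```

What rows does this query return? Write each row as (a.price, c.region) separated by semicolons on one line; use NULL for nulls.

Step 1 — a LEFT JOIN b on sku → 6 row(s).
Then INNER JOIN `sales c` on tag_id: keep only rows whose b.tag_id appears in c.

(7, East); (8, East)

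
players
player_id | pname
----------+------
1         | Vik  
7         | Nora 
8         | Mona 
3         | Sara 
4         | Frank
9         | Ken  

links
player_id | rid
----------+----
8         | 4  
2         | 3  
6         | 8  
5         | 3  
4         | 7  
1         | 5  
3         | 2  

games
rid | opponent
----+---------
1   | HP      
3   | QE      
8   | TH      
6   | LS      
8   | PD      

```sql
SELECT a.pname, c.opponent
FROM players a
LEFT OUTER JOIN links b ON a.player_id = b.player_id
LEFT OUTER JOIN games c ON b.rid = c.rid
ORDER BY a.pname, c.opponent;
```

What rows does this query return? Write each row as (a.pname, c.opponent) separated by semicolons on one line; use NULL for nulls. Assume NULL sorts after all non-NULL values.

Evaluate left to right. First `players a LEFT JOIN links b` on player_id: 6 row(s).
Then LEFT JOIN `games c` on rid: each of those 6 rows is kept; rows whose b.rid has no match in c get NULL for c's columns.

(Frank, NULL); (Ken, NULL); (Mona, NULL); (Nora, NULL); (Sara, NULL); (Vik, NULL)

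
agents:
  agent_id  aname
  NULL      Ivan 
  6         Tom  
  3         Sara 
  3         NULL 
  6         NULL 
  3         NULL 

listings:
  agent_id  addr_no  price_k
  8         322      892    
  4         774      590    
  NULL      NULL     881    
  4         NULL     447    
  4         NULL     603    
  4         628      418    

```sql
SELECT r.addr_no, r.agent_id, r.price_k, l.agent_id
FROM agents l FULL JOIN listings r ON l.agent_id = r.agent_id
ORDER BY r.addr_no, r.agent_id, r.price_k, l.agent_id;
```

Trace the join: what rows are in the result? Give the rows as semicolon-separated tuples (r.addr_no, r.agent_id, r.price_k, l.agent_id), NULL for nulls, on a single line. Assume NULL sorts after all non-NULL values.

FULL OUTER JOIN keeps every row from both sides; unmatched rows get NULL for the other side's columns.
Matching on l.agent_id = r.agent_id. A NULL in a compared column never satisfies the condition.
- l[0] agent_id=NULL → no match; kept with NULLs on the r side.
- l[1] agent_id=6 → no match; kept with NULLs on the r side.
- l[2] agent_id=3 → no match; kept with NULLs on the r side.
- l[3] agent_id=3 → no match; kept with NULLs on the r side.
- l[4] agent_id=6 → no match; kept with NULLs on the r side.
- l[5] agent_id=3 → no match; kept with NULLs on the r side.
- plus 6 unmatched r row(s), each kept with NULL l columns.

(322, 8, 892, NULL); (628, 4, 418, NULL); (774, 4, 590, NULL); (NULL, 4, 447, NULL); (NULL, 4, 603, NULL); (NULL, NULL, 881, NULL); (NULL, NULL, NULL, 3); (NULL, NULL, NULL, 3); (NULL, NULL, NULL, 3); (NULL, NULL, NULL, 6); (NULL, NULL, NULL, 6); (NULL, NULL, NULL, NULL)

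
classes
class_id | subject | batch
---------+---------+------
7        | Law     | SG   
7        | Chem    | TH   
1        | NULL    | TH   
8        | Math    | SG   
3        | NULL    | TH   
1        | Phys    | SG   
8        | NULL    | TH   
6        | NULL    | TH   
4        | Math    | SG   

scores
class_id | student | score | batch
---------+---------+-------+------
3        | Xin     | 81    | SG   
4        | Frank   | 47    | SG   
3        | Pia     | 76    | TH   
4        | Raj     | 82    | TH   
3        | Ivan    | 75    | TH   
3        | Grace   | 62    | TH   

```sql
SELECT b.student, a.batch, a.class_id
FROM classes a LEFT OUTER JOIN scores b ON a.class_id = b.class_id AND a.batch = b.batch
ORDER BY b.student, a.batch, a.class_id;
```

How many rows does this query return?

11

LEFT JOIN keeps every row from `classes`; unmatched rows get NULL for `scores`'s columns.
Matching on a.class_id = b.class_id AND a.batch = b.batch.
- a (class_id=7, batch=SG) has no partner → padded with NULL.
- a (class_id=7, batch=TH) has no partner → padded with NULL.
- a (class_id=1, batch=TH) has no partner → padded with NULL.
- a (class_id=8, batch=SG) has no partner → padded with NULL.
- a (class_id=3, batch=TH) pairs with 3 row(s) of b.
- a (class_id=1, batch=SG) has no partner → padded with NULL.
- a (class_id=8, batch=TH) has no partner → padded with NULL.
- a (class_id=6, batch=TH) has no partner → padded with NULL.
- a (class_id=4, batch=SG) pairs with 1 row(s) of b.
Total: 4 matched + 7 padded = 11 rows.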